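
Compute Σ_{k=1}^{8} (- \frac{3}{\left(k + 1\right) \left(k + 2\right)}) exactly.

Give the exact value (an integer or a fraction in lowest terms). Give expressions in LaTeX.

Σ = -6/5

Ratio r(k) = (k + 1)/(k + 3).
Gosper form: A/B · C(k+1)/C(k) with A=k + 1, B=k + 3, C=1.
Need (k + 1)·f(k+1) − (k + 2)·f(k) = 1.
From deg A=1, deg B=1, deg C=0: d=1.
A polynomial solution: f(k) = k.
Then R = B(k−1)f/C = k*(k + 2), so s_k = R(k)·t_k = -3*k/(k + 1).
Check: Δs_k = -3/(k**2 + 3*k + 2). ✓
Σ_(k=1)^(8) t_k = s_(9) − s_(1) = -27/10 − (-3/2) = -6/5.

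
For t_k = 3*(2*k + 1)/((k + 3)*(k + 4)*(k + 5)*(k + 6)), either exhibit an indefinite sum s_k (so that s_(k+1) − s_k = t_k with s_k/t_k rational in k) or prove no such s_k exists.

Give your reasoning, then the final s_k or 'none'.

s_k = k*(k**2 + 12*k + 2)/(15*(k + 3)*(k + 4)*(k + 5))

Ratio r(k) = (k + 3)*(2*k + 3)/((k + 7)*(2*k + 1)).
Factor: A=k + 3; B=k + 7; C=k + 1/2.
Solve (k + 3)·f(k+1) − (k + 6)·f(k) = k + 1/2.
d = 3 from the (1,1,1) case.
Match coefficients ⇒ f(k) = k*(k**2 + 12*k + 2)/90.
Then R = B(k−1)f/C = k*(k + 6)*(k**2 + 12*k + 2)/(45*(2*k + 1)), so s_k = R(k)·t_k = k*(k**2 + 12*k + 2)/(15*(k + 3)*(k + 4)*(k + 5)).
Check: Δs_k = 3*(2*k + 1)/(k**4 + 18*k**3 + 119*k**2 + 342*k + 360). ✓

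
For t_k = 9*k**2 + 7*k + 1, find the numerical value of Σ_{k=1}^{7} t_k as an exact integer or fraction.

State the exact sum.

Σ = 1463

Ratio r(k) = (9*k**2 + 25*k + 17)/(9*k**2 + 7*k + 1).
So A=1 and B=1, with C=k**2 + 7*k/9 + 1/9.
Set up (1)·f(k+1) − (1)·f(k) − (k**2 + 7*k/9 + 1/9) = 0.
Bound: deg f ≤ 3.
A polynomial solution: f(k) = k*(3*k**2 - k - 1)/9.
R(k) = B(k−1)·f(k)/C(k) = k*(3*k**2 - k - 1)/(9*k**2 + 7*k + 1); s_k = R·t_k = k*(3*k**2 - k - 1).
Verify: 9*k**2 + 7*k + 1 matches t_k.
Sum = s_(8) − s_(1); s_(8) = 1464, s_(1) = 1 ⇒ 1463.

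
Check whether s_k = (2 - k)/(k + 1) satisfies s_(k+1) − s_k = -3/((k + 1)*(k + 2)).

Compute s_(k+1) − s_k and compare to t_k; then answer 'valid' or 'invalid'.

s_(k+1) = (1 - k)/(k + 2)
s_(k+1) − s_k = -3/(k**2 + 3*k + 2)
(s_(k+1) − s_k) − t_k = 0

Valid — Δs_k = t_k.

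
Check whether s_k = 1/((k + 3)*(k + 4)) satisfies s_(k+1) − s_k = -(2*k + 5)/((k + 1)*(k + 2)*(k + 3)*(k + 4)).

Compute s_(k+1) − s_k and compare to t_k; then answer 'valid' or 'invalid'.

s_(k+1) = 1/((k + 4)*(k + 5))
s_(k+1) − s_k = -2/(k**3 + 12*k**2 + 47*k + 60)
(s_(k+1) − s_k) − t_k = 3*(3*k + 7)/(k**5 + 15*k**4 + 85*k**3 + 225*k**2 + 274*k + 120)

Invalid: residual 3*(3*k + 7)/(k**5 + 15*k**4 + 85*k**3 + 225*k**2 + 274*k + 120) ≠ 0.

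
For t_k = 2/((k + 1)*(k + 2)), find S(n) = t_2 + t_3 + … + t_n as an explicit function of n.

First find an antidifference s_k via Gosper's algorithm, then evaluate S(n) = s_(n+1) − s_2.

S(n) = 2*(n - 1)/(3*(n + 2))

The ratio is (k + 1)/(k + 3).
Gosper form: A/B · C(k+1)/C(k) with A=k + 1, B=k + 3, C=1.
f must satisfy (k + 1)·f(k+1) − (k + 2)·f(k) = 1.
Degrees (1,1,0) ⇒ d ≤ 1.
Solving with deg f ≤ 1: f(k) = k.
R(k) = B(k−1)·f(k)/C(k) = k*(k + 2); s_k = R·t_k = 2*k/(k + 1).
Δs = 2/(k**2 + 3*k + 2), as required.
Evaluate: s_(n+1) = 2*(n + 1)/(n + 2); subtract s_(2) = 4/3 ⇒ S(n) = 2*(n - 1)/(3*(n + 2)).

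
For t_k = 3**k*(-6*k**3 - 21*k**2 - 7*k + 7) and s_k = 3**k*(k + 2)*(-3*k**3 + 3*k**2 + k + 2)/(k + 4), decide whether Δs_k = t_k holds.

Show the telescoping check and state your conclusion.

Invalid: residual 3**k*(12*k**4 + 84*k**3 + 188*k**2 + 44*k - 52)/(k**2 + 9*k + 20) ≠ 0.

s_(k+1) = 3**(k + 1)*(k + 3)*(k - 3*(k + 1)**3 + 3*(k + 1)**2 + 3)/(k + 5)
s_(k+1) − s_k = 3**k*(-6*k**5 - 63*k**4 - 232*k**3 - 288*k**2 - 33*k + 88)/(k**2 + 9*k + 20)
(s_(k+1) − s_k) − t_k = 3**k*(12*k**4 + 84*k**3 + 188*k**2 + 44*k - 52)/(k**2 + 9*k + 20)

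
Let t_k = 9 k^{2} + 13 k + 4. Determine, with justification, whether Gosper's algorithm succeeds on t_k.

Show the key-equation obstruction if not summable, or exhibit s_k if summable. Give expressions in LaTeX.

Yes. s_k = k \left(3 k^{2} + 2 k - 1\right).

t_(k+1)/t_k = (9*k**2 + 31*k + 26)/(9*k**2 + 13*k + 4).
Normal form (A,B,C) = (1, 1, k**2 + 13*k/9 + 4/9).
Key eq: (1)·f(k+1) = (1)·f(k) + (k**2 + 13*k/9 + 4/9).
deg f ≤ 3 (via 0,0,2).
Coefficient equations give f(k) = k*(k + 1)*(3*k - 1)/9.
Certificate R = B(k−1)f/C = k*(3*k - 1)/(9*k + 4) gives s_k = k*(3*k**2 + 2*k - 1).
Δs = 9*k**2 + 13*k + 4, as required.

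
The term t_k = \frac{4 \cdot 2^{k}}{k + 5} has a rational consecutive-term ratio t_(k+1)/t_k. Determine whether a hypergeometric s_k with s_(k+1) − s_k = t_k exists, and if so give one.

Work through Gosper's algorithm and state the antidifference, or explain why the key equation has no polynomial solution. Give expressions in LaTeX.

t_(k+1)/t_k = 2*(k + 5)/(k + 6).
Factor: A=2*k + 10; B=k + 6; C=1.
Key eq: (2*k + 10)·f(k+1) = (k + 5)·f(k) + (1).
Degrees (1,1,0) ⇒ d ≤ -1.
deg f ≤ -1 is impossible — no certificate.

none — t_k is not Gosper-summable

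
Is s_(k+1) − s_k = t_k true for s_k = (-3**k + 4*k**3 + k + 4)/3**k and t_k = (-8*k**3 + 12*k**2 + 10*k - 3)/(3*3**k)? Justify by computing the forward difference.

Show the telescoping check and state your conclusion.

Valid: the claim telescopes to t_k.

s_(k+1) = (-3*3**k + k + 4*(k + 1)**3 + 5)/(3*3**k)
s_(k+1) − s_k = (-8*k**3 + 12*k**2 + 10*k - 3)/(3*3**k)
(s_(k+1) − s_k) − t_k = 0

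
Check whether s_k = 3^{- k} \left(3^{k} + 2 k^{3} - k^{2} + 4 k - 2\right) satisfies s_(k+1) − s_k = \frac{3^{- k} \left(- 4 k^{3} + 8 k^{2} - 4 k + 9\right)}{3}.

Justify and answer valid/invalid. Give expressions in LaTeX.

s_(k+1) = (3*3**k + 2*k**3 + 5*k**2 + 8*k + 3)/(3*3**k)
s_(k+1) − s_k = (-4*k**3 + 8*k**2 - 4*k + 9)/(3*3**k)
(s_(k+1) − s_k) − t_k = 0

Valid — Δs_k = t_k.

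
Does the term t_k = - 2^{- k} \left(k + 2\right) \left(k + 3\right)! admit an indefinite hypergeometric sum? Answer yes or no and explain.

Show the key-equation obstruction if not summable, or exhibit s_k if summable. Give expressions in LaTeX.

Step 1: r(k) = (k + 3)*(k + 4)/(2*(k + 2)).
Factor: A=k/2 + 2; B=1; C=k + 2.
Solve (k/2 + 2)·f(k+1) − (1)·f(k) = k + 2.
deg f ≤ 0 (via 1,0,1).
Solve for f: f(k) = 2 (degree 0 ≤ 0).
Certificate R = B(k−1)f/C = 2/(k + 2) gives s_k = -2**(1 - k)*factorial(k + 3).
Verify: -(k + 2)*factorial(k + 3)/2**k matches t_k.

Yes. s_k = - 2^{1 - k} \left(k + 3\right)!.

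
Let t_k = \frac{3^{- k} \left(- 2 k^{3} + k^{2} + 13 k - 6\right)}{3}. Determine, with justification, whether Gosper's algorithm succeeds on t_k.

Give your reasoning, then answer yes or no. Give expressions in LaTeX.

t_(k+1)/t_k = (2*k**3 + 5*k**2 - 9*k - 6)/(3*(2*k**3 - k**2 - 13*k + 6)).
Factor: A=1/3; B=1; C=k**3 - k**2/2 - 13*k/2 + 3.
Need (1/3)·f(k+1) − (1)·f(k) = k**3 - k**2/2 - 13*k/2 + 3.
Degrees (0,0,3) ⇒ d ≤ 3.
Solving with deg f ≤ 3: f(k) = -3*(k - 1)*(k**2 + 2*k - 2)/2.
Then R = B(k−1)f/C = -3*(k - 1)*(k**2 + 2*k - 2)/(2*k**3 - k**2 - 13*k + 6), so s_k = R(k)·t_k = (k**3 + k**2 - 4*k + 2)/3**k.
Verify: (-2*k**3 + k**2 + 13*k - 6)/(3*3**k) matches t_k.

Yes. s_k = 3^{- k} \left(k^{3} + k^{2} - 4 k + 2\right).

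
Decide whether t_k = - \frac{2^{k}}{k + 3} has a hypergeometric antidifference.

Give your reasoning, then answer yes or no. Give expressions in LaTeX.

No — t_k has no hypergeometric antidifference.

Compute t_(k+1)/t_k: get 2*(k + 3)/(k + 4).
Normal form (A,B,C) = (2*k + 6, k + 4, 1).
Solve (2*k + 6)·f(k+1) − (k + 3)·f(k) = 1.
Bound: deg f ≤ -1.
deg f ≤ -1 is impossible — no certificate.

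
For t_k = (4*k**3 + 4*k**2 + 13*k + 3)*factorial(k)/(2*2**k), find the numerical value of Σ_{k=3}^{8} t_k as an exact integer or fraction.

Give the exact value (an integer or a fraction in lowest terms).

Compute t_(k+1)/t_k: get (4*k**4 + 20*k**3 + 49*k**2 + 57*k + 24)/(2*(4*k**3 + 4*k**2 + 13*k + 3)).
Factor: A=k/2 + 1/2; B=1; C=k**3 + k**2 + 13*k/4 + 3/4.
Key eq: (k/2 + 1/2)·f(k+1) = (1)·f(k) + (k**3 + k**2 + 13*k/4 + 3/4).
Bound: deg f ≤ 2.
Coefficient equations give f(k) = (4*k**2 + 1)/2.
So s_k = (B(k−1)f/C)·t_k = (2*(4*k**2 + 1)/(4*k**3 + 4*k**2 + 13*k + 3))·t_k = (4*k**2 + 1)*factorial(k)/2**k.
Verify: (4*k**3 + 4*k**2 + 13*k + 3)*factorial(k)/(2*2**k) matches t_k.
Sum = s_(9) − s_(3); s_(9) = 921375/4, s_(3) = 111/4 ⇒ 230316.

Σ = 230316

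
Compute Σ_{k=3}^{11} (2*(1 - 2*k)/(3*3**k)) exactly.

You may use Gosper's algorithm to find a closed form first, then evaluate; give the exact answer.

r(k) = (2*k + 1)/(3*(2*k - 1)) after simplifying.
Take A(k)=1/3, B(k)=1, C(k)=k - 1/2.
Set up (1/3)·f(k+1) − (1)·f(k) − (k - 1/2) = 0.
Bound: deg f ≤ 1.
Solve for f: f(k) = -3*k/2 (degree 1 ≤ 1).
Then R = B(k−1)f/C = -3*k/(2*k - 1), so s_k = R(k)·t_k = 2*k/3**k.
Check: Δs_k = 2*(1 - 2*k)/(3*3**k). ✓
Σ_(k=3)^(11) t_k = s_(12) − s_(3) = 8/177147 − (2/9) = -39358/177147.

Σ = -39358/177147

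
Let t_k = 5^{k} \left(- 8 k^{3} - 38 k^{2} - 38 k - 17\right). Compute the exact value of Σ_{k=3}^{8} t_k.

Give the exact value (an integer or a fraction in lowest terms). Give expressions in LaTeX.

Compute t_(k+1)/t_k: get 5*(8*k**3 + 62*k**2 + 138*k + 101)/(8*k**3 + 38*k**2 + 38*k + 17).
Factor: A=5; B=1; C=k**3 + 19*k**2/4 + 19*k/4 + 17/8.
Key eq: (5)·f(k+1) = (1)·f(k) + (k**3 + 19*k**2/4 + 19*k/4 + 17/8).
Degrees (0,0,3) ⇒ d ≤ 3.
Solving with deg f ≤ 3: f(k) = (2*k**3 + 2*k**2 - 3*k + 3)/8.
Get s_k = R·t_k = 5**k*(-2*k**3 - 2*k**2 + 3*k - 3) with R(k) = B(k−1)f(k)/C(k) = (2*k**3 + 2*k**2 - 3*k + 3)/(8*k**3 + 38*k**2 + 38*k + 17).
Verify: 5**k*(-8*k**3 - 38*k**2 - 38*k - 17) matches t_k.
Evaluate s at k=9 and k=3: -3117187500 and -8250; difference -3117179250.

Σ = -3117179250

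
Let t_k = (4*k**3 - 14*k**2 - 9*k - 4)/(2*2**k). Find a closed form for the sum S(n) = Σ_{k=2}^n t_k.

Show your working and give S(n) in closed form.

Ratio r(k) = (4*k**3 - 2*k**2 - 25*k - 23)/(2*(4*k**3 - 14*k**2 - 9*k - 4)).
Normal form (A,B,C) = (1/2, 1, k**3 - 7*k**2/2 - 9*k/4 - 1).
Need (1/2)·f(k+1) − (1)·f(k) = k**3 - 7*k**2/2 - 9*k/4 - 1.
d = 3 from the (0,0,3) case.
Match coefficients ⇒ f(k) = -(4*k**3 - 2*k**2 - k - 3)/2.
Get s_k = R·t_k = (-4*k**3 + 2*k**2 + k + 3)/2**k with R(k) = B(k−1)f(k)/C(k) = -2*(4*k**3 - 2*k**2 - k - 3)/(4*k**3 - 14*k**2 - 9*k - 4).
Δs = (4*k**3 - 14*k**2 - 9*k - 4)/(2*2**k), as required.
Σ_(k=2)^n t_k = s_(n+1) − s_(2) = (2**(-n - 1)*(-4*n**3 - 10*n**2 - 7*n + 2)) − (-19/4), i.e. 2**(-n - 2)*(19*2**n - 8*n**3 - 20*n**2 - 14*n + 4).

S(n) = 2**(-n - 2)*(19*2**n - 8*n**3 - 20*n**2 - 14*n + 4)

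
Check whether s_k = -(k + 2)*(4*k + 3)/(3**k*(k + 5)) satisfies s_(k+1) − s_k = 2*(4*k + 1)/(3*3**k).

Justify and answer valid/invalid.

s_(k+1) = -(k + 3)*(4*k + 7)/(3*3**k*(k + 6))
s_(k+1) − s_k = (8*k**3 + 66*k**2 + 100*k + 3)/(3*3**k*(k**2 + 11*k + 30))
(s_(k+1) − s_k) − t_k = (-8*k**2 - 54*k - 19)/(3**k*(k**2 + 11*k + 30))

Invalid: residual (-8*k**2 - 54*k - 19)/(3**k*(k**2 + 11*k + 30)) ≠ 0.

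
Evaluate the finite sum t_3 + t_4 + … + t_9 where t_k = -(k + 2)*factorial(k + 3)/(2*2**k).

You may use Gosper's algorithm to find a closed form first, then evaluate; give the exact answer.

Σ = -6080985

Ratio r(k) = (k + 3)*(k + 4)/(2*(k + 2)).
Gosper form: A/B · C(k+1)/C(k) with A=k/2 + 2, B=1, C=k + 2.
f must satisfy (k/2 + 2)·f(k+1) − (1)·f(k) = k + 2.
d = 0 from the (1,0,1) case.
Solving with deg f ≤ 0: f(k) = 2.
R(k) = B(k−1)·f(k)/C(k) = 2/(k + 2); s_k = R·t_k = -factorial(k + 3)/2**k.
Δs = -(k + 2)*factorial(k + 3)/(2*2**k), as required.
Evaluate s at k=10 and k=3: -6081075 and -90; difference -6080985.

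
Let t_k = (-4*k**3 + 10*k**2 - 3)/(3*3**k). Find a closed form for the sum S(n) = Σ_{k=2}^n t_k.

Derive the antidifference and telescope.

S(n) = 3**(-n - 1)*(-4*3**n + 2*n**3 + 4*n**2 + 3*n + 3)

t_(k+1)/t_k = (4*(k + 1)**3 - 10*(k + 1)**2 + 3)/(3*(4*k**3 - 10*k**2 + 3)).
A = 1/3, B = 1, C = k**3 - 5*k**2/2 + 3/4.
Set up (1/3)·f(k+1) − (1)·f(k) − (k**3 - 5*k**2/2 + 3/4) = 0.
deg f ≤ 3 (via 0,0,3).
Solving with deg f ≤ 3: f(k) = -3*(2*k**3 - 2*k**2 + k + 2)/4.
So s_k = (B(k−1)f/C)·t_k = (-3*(2*k**3 - 2*k**2 + k + 2)/((2*k + 1)*(2*k**2 - 6*k + 3)))·t_k = (2*k**3 - 2*k**2 + k + 2)/3**k.
Check: Δs_k = (-4*k**3 + 10*k**2 - 3)/(3*3**k). ✓
Σ_(k=2)^n t_k = s_(n+1) − s_(2) = (3**(-n - 1)*(2*n**3 + 4*n**2 + 3*n + 3)) − (4/3), i.e. 3**(-n - 1)*(-4*3**n + 2*n**3 + 4*n**2 + 3*n + 3).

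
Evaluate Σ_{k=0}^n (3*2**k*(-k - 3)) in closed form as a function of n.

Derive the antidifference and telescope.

S(n) = -6*2**n*n - 12*2**n + 3

r(k) = 2*(k + 4)/(k + 3) after simplifying.
So A=2 and B=1, with C=k + 3.
Key eq: (2)·f(k+1) = (1)·f(k) + (k + 3).
From deg A=0, deg B=0, deg C=1: d=1.
Match coefficients ⇒ f(k) = k + 1.
R(k) = B(k−1)·f(k)/C(k) = (k + 1)/(k + 3); s_k = R·t_k = 3*2**k*(-k - 1).
Δs = 3*2**k*(-k - 3), as required.
Σ_(k=0)^n t_k = s_(n+1) − s_(0) = (6*2**n*(-n - 2)) − (-3), i.e. -6*2**n*n - 12*2**n + 3.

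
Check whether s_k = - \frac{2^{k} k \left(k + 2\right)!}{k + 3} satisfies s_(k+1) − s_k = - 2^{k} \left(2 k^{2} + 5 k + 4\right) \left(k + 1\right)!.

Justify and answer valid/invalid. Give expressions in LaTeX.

Invalid: residual \frac{2^{k} \left(2 k^{3} + 11 k^{2} + 18 k + 12\right) \left(k + 1\right)!}{\left(k + 3\right) \left(k + 4\right)} ≠ 0.

s_(k+1) = -2**(k + 1)*(k + 1)*factorial(k + 3)/(k + 4)
s_(k+1) − s_k = -2**k*(2*k**3 + 13*k**2 + 26*k + 18)*factorial(k + 2)/((k + 3)*(k + 4))
(s_(k+1) − s_k) − t_k = 2**k*(2*k**3 + 11*k**2 + 18*k + 12)*factorial(k + 1)/((k + 3)*(k + 4))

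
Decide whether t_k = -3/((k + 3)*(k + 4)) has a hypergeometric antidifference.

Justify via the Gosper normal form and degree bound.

Yes. s_k = -k/(k + 3).

t_(k+1)/t_k = (k + 3)/(k + 5).
A = k + 3, B = k + 5, C = 1.
Solve (k + 3)·f(k+1) − (k + 4)·f(k) = 1.
From deg A=1, deg B=1, deg C=0: d=1.
Solve for f: f(k) = k/3 (degree 1 ≤ 1).
Get s_k = R·t_k = -k/(k + 3) with R(k) = B(k−1)f(k)/C(k) = k*(k + 4)/3.
s_(k+1) − s_k = -3/(k**2 + 7*k + 12) = t_k.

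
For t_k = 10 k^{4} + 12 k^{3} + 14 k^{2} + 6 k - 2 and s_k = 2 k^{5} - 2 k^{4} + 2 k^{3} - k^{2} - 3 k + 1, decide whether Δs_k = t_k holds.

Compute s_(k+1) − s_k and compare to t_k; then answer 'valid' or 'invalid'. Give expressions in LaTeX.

s_(k+1) = 2*k**5 + 8*k**4 + 14*k**3 + 13*k**2 + 3*k - 1
s_(k+1) − s_k = 10*k**4 + 12*k**3 + 14*k**2 + 6*k - 2
(s_(k+1) − s_k) − t_k = 0

valid; difference matches t_k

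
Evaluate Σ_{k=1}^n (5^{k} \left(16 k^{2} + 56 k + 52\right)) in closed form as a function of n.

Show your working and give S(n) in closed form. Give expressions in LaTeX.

Ratio r(k) = 5*(4*k**2 + 22*k + 31)/(4*k**2 + 14*k + 13).
Factor: A=5; B=1; C=k**2 + 7*k/2 + 13/4.
Solve (5)·f(k+1) − (1)·f(k) = k**2 + 7*k/2 + 13/4.
d = 2 from the (0,0,2) case.
Match coefficients ⇒ f(k) = (4*k**2 + 4*k + 3)/16.
Certificate R = B(k−1)f/C = (4*k**2 + 4*k + 3)/(4*(4*k**2 + 14*k + 13)) gives s_k = 5**k*(4*k**2 + 4*k + 3).
Check: Δs_k = 5**k*(16*k**2 + 56*k + 52). ✓
Telescope: S(n) = s_(n+1) − s_(1) = 5**(n + 1)*(4*n**2 + 12*n + 11) − (55) = 20*5**n*n**2 + 60*5**n*n + 55*5**n - 55.

S(n) = 20 \cdot 5^{n} n^{2} + 60 \cdot 5^{n} n + 55 \cdot 5^{n} - 55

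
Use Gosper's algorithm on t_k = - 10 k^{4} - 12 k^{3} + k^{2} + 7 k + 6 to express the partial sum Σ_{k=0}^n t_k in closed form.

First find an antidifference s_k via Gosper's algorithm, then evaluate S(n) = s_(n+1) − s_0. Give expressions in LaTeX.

r(k) = (10*k**4 + 52*k**3 + 95*k**2 + 67*k + 8)/(10*k**4 + 12*k**3 - k**2 - 7*k - 6) after simplifying.
Normal form (A,B,C) = (1, 1, k**4 + 6*k**3/5 - k**2/10 - 7*k/10 - 3/5).
f must satisfy (1)·f(k+1) − (1)·f(k) = k**4 + 6*k**3/5 - k**2/10 - 7*k/10 - 3/5.
d = 5 from the (0,0,4) case.
A polynomial solution: f(k) = k*(2*k**4 - 2*k**3 - 3*k**2 - 3)/10.
So s_k = (B(k−1)f/C)·t_k = (k*(2*k**4 - 2*k**3 - 3*k**2 - 3)/(10*k**4 + 12*k**3 - k**2 - 7*k - 6))·t_k = k*(-2*k**4 + 2*k**3 + 3*k**2 + 3).
Verify: -10*k**4 - 12*k**3 + k**2 + 7*k + 6 matches t_k.
Σ_(k=0)^n t_k = s_(n+1) − s_(0) = (-2*n**5 - 8*n**4 - 9*n**3 + n**2 + 10*n + 6) − (0), i.e. -2*n**5 - 8*n**4 - 9*n**3 + n**2 + 10*n + 6.

S(n) = - 2 n^{5} - 8 n^{4} - 9 n^{3} + n^{2} + 10 n + 6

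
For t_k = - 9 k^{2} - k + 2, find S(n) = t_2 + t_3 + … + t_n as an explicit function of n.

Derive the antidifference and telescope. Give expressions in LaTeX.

Step 1: r(k) = (k + 9*(k + 1)**2 - 1)/(9*k**2 + k - 2).
Take A(k)=1, B(k)=1, C(k)=k**2 + k/9 - 2/9.
f must satisfy (1)·f(k+1) − (1)·f(k) = k**2 + k/9 - 2/9.
Bound: deg f ≤ 3.
A polynomial solution: f(k) = k*(3*k**2 - 4*k - 1)/9.
Certificate R = B(k−1)f/C = k*(3*k**2 - 4*k - 1)/(9*k**2 + k - 2) gives s_k = k*(-3*k**2 + 4*k + 1).
Verify: -9*k**2 - k + 2 matches t_k.
Σ_(k=2)^n t_k = s_(n+1) − s_(2) = (-3*n**3 - 5*n**2 + 2) − (-6), i.e. -3*n**3 - 5*n**2 + 8.

S(n) = - 3 n^{3} - 5 n^{2} + 8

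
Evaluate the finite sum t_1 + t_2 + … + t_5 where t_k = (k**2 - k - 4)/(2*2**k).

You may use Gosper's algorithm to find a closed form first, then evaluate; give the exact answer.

Compute t_(k+1)/t_k: get (k**2 + k - 4)/(2*(k**2 - k - 4)).
Gosper form: A/B · C(k+1)/C(k) with A=1/2, B=1, C=k**2 - k - 4.
Key eq: (1/2)·f(k+1) = (1)·f(k) + (k**2 - k - 4).
From deg A=0, deg B=0, deg C=2: d=2.
Solving with deg f ≤ 2: f(k) = -2*(k - 1)*(k + 2).
Certificate R = B(k−1)f/C = -2*(k - 1)*(k + 2)/(k**2 - k - 4) gives s_k = (-k**2 - k + 2)/2**k.
Verify: (k**2 - k - 4)/(2*2**k) matches t_k.
Σ_(k=1)^(5) t_k = s_(6) − s_(1) = -5/8 − (0) = -5/8.

Σ = -5/8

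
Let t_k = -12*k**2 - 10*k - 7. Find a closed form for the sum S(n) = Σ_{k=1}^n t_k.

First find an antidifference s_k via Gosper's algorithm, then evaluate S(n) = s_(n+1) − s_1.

Step 1: r(k) = (12*k**2 + 34*k + 29)/(12*k**2 + 10*k + 7).
Normal form (A,B,C) = (1, 1, k**2 + 5*k/6 + 7/12).
Set up (1)·f(k+1) − (1)·f(k) − (k**2 + 5*k/6 + 7/12) = 0.
Bound: deg f ≤ 3.
A polynomial solution: f(k) = k*(4*k**2 - k + 4)/12.
Get s_k = R·t_k = k*(-4*k**2 + k - 4) with R(k) = B(k−1)f(k)/C(k) = k*(4*k**2 - k + 4)/(12*k**2 + 10*k + 7).
Δs = -12*k**2 - 10*k - 7, as required.
Telescope: S(n) = s_(n+1) − s_(1) = -4*n**3 - 11*n**2 - 14*n - 7 − (-7) = n*(-4*n**2 - 11*n - 14).

S(n) = n*(-4*n**2 - 11*n - 14)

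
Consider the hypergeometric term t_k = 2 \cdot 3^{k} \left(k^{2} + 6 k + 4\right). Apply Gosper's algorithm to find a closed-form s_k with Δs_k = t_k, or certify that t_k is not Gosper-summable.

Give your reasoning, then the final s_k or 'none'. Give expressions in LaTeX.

The ratio is 3*(k**2 + 8*k + 11)/(k**2 + 6*k + 4).
Factor: A=3; B=1; C=k**2 + 6*k + 4.
Key eq: (3)·f(k+1) = (1)·f(k) + (k**2 + 6*k + 4).
Bound: deg f ≤ 2.
Match coefficients ⇒ f(k) = (k**2 + 3*k - 2)/2.
So s_k = (B(k−1)f/C)·t_k = ((k**2 + 3*k - 2)/(2*(k**2 + 6*k + 4)))·t_k = 3**k*(k**2 + 3*k - 2).
Δs = 2*3**k*(k**2 + 6*k + 4), as required.

s_k = 3^{k} \left(k^{2} + 3 k - 2\right)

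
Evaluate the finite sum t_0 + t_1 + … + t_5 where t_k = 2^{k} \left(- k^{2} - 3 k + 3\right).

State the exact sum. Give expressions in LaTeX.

Step 1: r(k) = 2*(3*k + (k + 1)**2)/(k**2 + 3*k - 3).
Normal form (A,B,C) = (2, 1, k**2 + 3*k - 3).
f must satisfy (2)·f(k+1) − (1)·f(k) = k**2 + 3*k - 3.
From deg A=0, deg B=0, deg C=2: d=2.
Match coefficients ⇒ f(k) = k**2 - k - 3.
Certificate R = B(k−1)f/C = (k**2 - k - 3)/(k**2 + 3*k - 3) gives s_k = 2**k*(-k**2 + k + 3).
Verify: 2**k*(-k**2 - 3*k + 3) matches t_k.
Telescoping: Σ = s_(6) − s_(0) = -1728 − (3) = -1731.

Σ = -1731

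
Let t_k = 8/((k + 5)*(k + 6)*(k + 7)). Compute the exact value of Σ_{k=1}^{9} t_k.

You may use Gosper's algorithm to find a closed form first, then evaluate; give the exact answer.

Σ = 11/140

Step 1: r(k) = (k + 5)/(k + 8).
A = k + 5, B = k + 8, C = 1.
f must satisfy (k + 5)·f(k+1) − (k + 7)·f(k) = 1.
d = 2 from the (1,1,0) case.
Solve for f: f(k) = k*(k + 11)/60 (degree 2 ≤ 2).
So s_k = (B(k−1)f/C)·t_k = (k*(k + 7)*(k + 11)/60)·t_k = 2*k*(k + 11)/(15*(k + 5)*(k + 6)).
Verify: 8/(k**3 + 18*k**2 + 107*k + 210) matches t_k.
Sum = s_(10) − s_(1); s_(10) = 7/60, s_(1) = 4/105 ⇒ 11/140.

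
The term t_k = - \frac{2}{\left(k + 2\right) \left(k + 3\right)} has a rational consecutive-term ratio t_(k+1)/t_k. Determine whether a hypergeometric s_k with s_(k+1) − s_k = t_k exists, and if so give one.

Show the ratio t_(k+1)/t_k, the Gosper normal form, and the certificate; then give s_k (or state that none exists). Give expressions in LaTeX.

s_k = - \frac{k}{k + 2}

Ratio r(k) = (k + 2)/(k + 4).
A = k + 2, B = k + 4, C = 1.
Need (k + 2)·f(k+1) − (k + 3)·f(k) = 1.
d = 1 from the (1,1,0) case.
A polynomial solution: f(k) = k/2.
So s_k = (B(k−1)f/C)·t_k = (k*(k + 3)/2)·t_k = -k/(k + 2).
Check: Δs_k = -2/(k**2 + 5*k + 6). ✓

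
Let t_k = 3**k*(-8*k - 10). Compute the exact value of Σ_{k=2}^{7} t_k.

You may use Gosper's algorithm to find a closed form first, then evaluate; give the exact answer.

Σ = -203328

t_(k+1)/t_k = 3*(4*k + 9)/(4*k + 5).
Take A(k)=3, B(k)=1, C(k)=k + 5/4.
Solve (3)·f(k+1) − (1)·f(k) = k + 5/4.
From deg A=0, deg B=0, deg C=1: d=1.
Match coefficients ⇒ f(k) = (4*k - 1)/8.
Then R = B(k−1)f/C = (4*k - 1)/(2*(4*k + 5)), so s_k = R(k)·t_k = 3**k*(1 - 4*k).
Δs = 3**k*(-8*k - 10), as required.
Evaluate s at k=8 and k=2: -203391 and -63; difference -203328.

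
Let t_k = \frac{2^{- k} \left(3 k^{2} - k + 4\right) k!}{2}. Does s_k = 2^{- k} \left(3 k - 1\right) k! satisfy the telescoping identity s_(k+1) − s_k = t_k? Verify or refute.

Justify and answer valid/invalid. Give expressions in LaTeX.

valid (s_(k+1) − s_k reduces to t_k)

s_(k+1) = (3*k + 2)*factorial(k + 1)/(2*2**k)
s_(k+1) − s_k = (3*k**2 - k + 4)*factorial(k)/(2*2**k)
(s_(k+1) − s_k) − t_k = 0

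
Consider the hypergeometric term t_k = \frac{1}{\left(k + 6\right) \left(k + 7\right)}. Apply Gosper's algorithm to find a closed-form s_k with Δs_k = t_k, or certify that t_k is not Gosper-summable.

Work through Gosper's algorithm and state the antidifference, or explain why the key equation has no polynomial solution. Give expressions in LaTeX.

s_k = \frac{k}{6 \left(k + 6\right)}

Compute t_(k+1)/t_k: get (k + 6)/(k + 8).
Take A(k)=k + 6, B(k)=k + 8, C(k)=1.
Solve (k + 6)·f(k+1) − (k + 7)·f(k) = 1.
From deg A=1, deg B=1, deg C=0: d=1.
Solve for f: f(k) = k/6 (degree 1 ≤ 1).
Get s_k = R·t_k = k/(6*(k + 6)) with R(k) = B(k−1)f(k)/C(k) = k*(k + 7)/6.
Check: Δs_k = 1/(k**2 + 13*k + 42). ✓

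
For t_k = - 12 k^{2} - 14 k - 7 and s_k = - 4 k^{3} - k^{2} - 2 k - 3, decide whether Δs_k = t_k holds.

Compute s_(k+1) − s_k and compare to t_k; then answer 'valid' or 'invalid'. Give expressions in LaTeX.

s_(k+1) = -4*k**3 - 13*k**2 - 16*k - 10
s_(k+1) − s_k = -12*k**2 - 14*k - 7
(s_(k+1) − s_k) − t_k = 0

Valid: the claim telescopes to t_k.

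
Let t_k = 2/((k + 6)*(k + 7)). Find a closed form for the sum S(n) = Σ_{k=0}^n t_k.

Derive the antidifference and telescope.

t_(k+1)/t_k = (k + 6)/(k + 8).
Normal form (A,B,C) = (k + 6, k + 8, 1).
Set up (k + 6)·f(k+1) − (k + 7)·f(k) − (1) = 0.
deg f ≤ 1 (via 1,1,0).
Solving with deg f ≤ 1: f(k) = k/6.
So s_k = (B(k−1)f/C)·t_k = (k*(k + 7)/6)·t_k = k/(3*(k + 6)).
s_(k+1) − s_k = 2/(k**2 + 13*k + 42) = t_k.
Σ_(k=0)^n t_k = s_(n+1) − s_(0) = ((n + 1)/(3*(n + 7))) − (0), i.e. (n + 1)/(3*(n + 7)).

S(n) = (n + 1)/(3*(n + 7))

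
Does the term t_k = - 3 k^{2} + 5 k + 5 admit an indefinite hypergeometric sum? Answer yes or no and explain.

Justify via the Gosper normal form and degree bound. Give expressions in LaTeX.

t_(k+1)/t_k = (3*k**2 + k - 7)/(3*k**2 - 5*k - 5).
Normal form (A,B,C) = (1, 1, k**2 - 5*k/3 - 5/3).
Key eq: (1)·f(k+1) = (1)·f(k) + (k**2 - 5*k/3 - 5/3).
Bound: deg f ≤ 3.
Solving with deg f ≤ 3: f(k) = k*(k**2 - 4*k - 2)/3.
Certificate R = B(k−1)f/C = k*(k**2 - 4*k - 2)/(3*k**2 - 5*k - 5) gives s_k = k*(-k**2 + 4*k + 2).
Δs = -3*k**2 + 5*k + 5, as required.

Yes. s_k = k \left(- k^{2} + 4 k + 2\right).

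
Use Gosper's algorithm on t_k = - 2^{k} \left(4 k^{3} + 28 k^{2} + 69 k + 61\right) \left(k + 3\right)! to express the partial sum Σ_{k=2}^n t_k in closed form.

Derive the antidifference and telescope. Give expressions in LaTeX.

r(k) = 2*(4*k**4 + 56*k**3 + 297*k**2 + 710*k + 648)/(4*k**3 + 28*k**2 + 69*k + 61) after simplifying.
Normal form (A,B,C) = (2*k + 8, 1, k**3 + 7*k**2 + 69*k/4 + 61/4).
Set up (2*k + 8)·f(k+1) − (1)·f(k) − (k**3 + 7*k**2 + 69*k/4 + 61/4) = 0.
Bound: deg f ≤ 2.
Solve for f: f(k) = (2*k**2 + 3*k + 3)/4 (degree 2 ≤ 2).
Then R = B(k−1)f/C = (2*k**2 + 3*k + 3)/(4*k**3 + 28*k**2 + 69*k + 61), so s_k = R(k)·t_k = -2**k*(2*k**2 + 3*k + 3)*factorial(k + 3).
Check: Δs_k = -2**k*(4*k**3 + 28*k**2 + 69*k + 61)*factorial(k + 3). ✓
Evaluate: s_(n+1) = -2**(n + 1)*(2*n**2 + 7*n + 8)*factorial(n + 4); subtract s_(2) = -8160 ⇒ S(n) = -4*2**n*n**2*factorial(n + 4) - 14*2**n*n*factorial(n + 4) - 16*2**n*factorial(n + 4) + 8160.

S(n) = - 4 \cdot 2^{n} n^{2} \left(n + 4\right)! - 14 \cdot 2^{n} n \left(n + 4\right)! - 16 \cdot 2^{n} \left(n + 4\right)! + 8160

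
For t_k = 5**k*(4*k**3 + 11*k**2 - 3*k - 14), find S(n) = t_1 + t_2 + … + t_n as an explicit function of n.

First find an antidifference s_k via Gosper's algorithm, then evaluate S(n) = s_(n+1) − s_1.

r(k) = 5*(4*k**3 + 23*k**2 + 31*k - 2)/(4*k**3 + 11*k**2 - 3*k - 14) after simplifying.
Gosper form: A/B · C(k+1)/C(k) with A=5, B=1, C=k**3 + 11*k**2/4 - 3*k/4 - 7/2.
Need (5)·f(k+1) − (1)·f(k) = k**3 + 11*k**2/4 - 3*k/4 - 7/2.
Bound: deg f ≤ 3.
Solving with deg f ≤ 3: f(k) = (k**3 - k**2 - 2*k - 1)/4.
Get s_k = R·t_k = 5**k*(k**3 - k**2 - 2*k - 1) with R(k) = B(k−1)f(k)/C(k) = (k**3 - k**2 - 2*k - 1)/(4*k**3 + 11*k**2 - 3*k - 14).
s_(k+1) − s_k = 5**k*(4*k**3 + 11*k**2 - 3*k - 14) = t_k.
Telescope: S(n) = s_(n+1) − s_(1) = 5**(n + 1)*(n**3 + 2*n**2 - n - 3) − (-15) = 5*5**n*n**3 + 10*5**n*n**2 - 5*5**n*n - 15*5**n + 15.

S(n) = 5*5**n*n**3 + 10*5**n*n**2 - 5*5**n*n - 15*5**n + 15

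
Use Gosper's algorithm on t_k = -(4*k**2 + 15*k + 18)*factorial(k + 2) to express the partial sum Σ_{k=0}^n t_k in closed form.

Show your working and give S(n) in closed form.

S(n) = -4*n*factorial(n + 3) - 7*factorial(n + 3) + 6

r(k) = (k + 3)*(15*k + 4*(k + 1)**2 + 33)/(4*k**2 + 15*k + 18) after simplifying.
Gosper form: A/B · C(k+1)/C(k) with A=k + 3, B=1, C=k**2 + 15*k/4 + 9/2.
Solve (k + 3)·f(k+1) − (1)·f(k) = k**2 + 15*k/4 + 9/2.
Degrees (1,0,2) ⇒ d ≤ 1.
Solving with deg f ≤ 1: f(k) = (4*k + 3)/4.
Get s_k = R·t_k = -(4*k + 3)*factorial(k + 2) with R(k) = B(k−1)f(k)/C(k) = (4*k + 3)/(4*k**2 + 15*k + 18).
Verify: -(4*k**2 + 15*k + 18)*factorial(k + 2) matches t_k.
Telescope: S(n) = s_(n+1) − s_(0) = -(4*n + 7)*factorial(n + 3) − (-6) = -4*n*factorial(n + 3) - 7*factorial(n + 3) + 6.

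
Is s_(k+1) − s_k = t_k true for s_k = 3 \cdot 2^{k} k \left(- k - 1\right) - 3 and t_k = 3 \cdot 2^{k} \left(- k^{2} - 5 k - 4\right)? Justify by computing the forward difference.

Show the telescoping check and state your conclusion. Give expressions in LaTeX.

s_(k+1) = -3*2**(k + 1)*(k + 1)*(k + 2) - 3
s_(k+1) − s_k = 3*2**k*(-k - 4)*(k + 1)
(s_(k+1) − s_k) − t_k = 0

Valid: the claim telescopes to t_k.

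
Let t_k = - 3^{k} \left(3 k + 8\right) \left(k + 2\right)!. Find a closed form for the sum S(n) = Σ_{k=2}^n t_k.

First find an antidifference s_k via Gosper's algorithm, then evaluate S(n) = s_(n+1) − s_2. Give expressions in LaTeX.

t_(k+1)/t_k = 3*(k + 3)*(3*k + 11)/(3*k + 8).
Factor: A=3*k + 9; B=1; C=k + 8/3.
Key eq: (3*k + 9)·f(k+1) = (1)·f(k) + (k + 8/3).
From deg A=1, deg B=0, deg C=1: d=0.
Solving with deg f ≤ 0: f(k) = 1/3.
Get s_k = R·t_k = -3**k*factorial(k + 2) with R(k) = B(k−1)f(k)/C(k) = 1/(3*k + 8).
s_(k+1) − s_k = -3**k*(3*k + 8)*factorial(k + 2) = t_k.
Σ_(k=2)^n t_k = s_(n+1) − s_(2) = (-3**(n + 1)*factorial(n + 3)) − (-216), i.e. -3*3**n*factorial(n + 3) + 216.

S(n) = - 3 \cdot 3^{n} \left(n + 3\right)! + 216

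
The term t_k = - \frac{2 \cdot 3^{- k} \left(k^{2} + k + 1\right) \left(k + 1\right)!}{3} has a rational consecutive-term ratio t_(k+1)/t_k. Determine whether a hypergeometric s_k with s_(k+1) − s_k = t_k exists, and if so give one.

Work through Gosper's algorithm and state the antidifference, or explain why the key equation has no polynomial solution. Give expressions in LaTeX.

Compute t_(k+1)/t_k: get (k + 2)*(k + (k + 1)**2 + 2)/(3*(k**2 + k + 1)).
So A=k/3 + 2/3 and B=1, with C=k**2 + k + 1.
Solve (k/3 + 2/3)·f(k+1) − (1)·f(k) = k**2 + k + 1.
d = 1 from the (1,0,2) case.
Solve for f: f(k) = 3*(k + 1) (degree 1 ≤ 1).
Get s_k = R·t_k = -2*(k + 1)*factorial(k + 1)/3**k with R(k) = B(k−1)f(k)/C(k) = 3*(k + 1)/(k**2 + k + 1).
Check: Δs_k = -2*(k**2 + k + 1)*factorial(k + 1)/(3*3**k). ✓

s_k = - 2 \cdot 3^{- k} \left(k + 1\right) \left(k + 1\right)!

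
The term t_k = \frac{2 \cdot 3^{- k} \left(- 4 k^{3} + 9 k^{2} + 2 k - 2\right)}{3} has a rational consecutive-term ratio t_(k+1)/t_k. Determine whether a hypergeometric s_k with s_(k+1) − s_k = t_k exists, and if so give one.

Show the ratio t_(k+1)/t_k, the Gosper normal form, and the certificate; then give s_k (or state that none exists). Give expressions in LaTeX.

r(k) = (4*k**3 + 3*k**2 - 8*k - 5)/(3*(4*k**3 - 9*k**2 - 2*k + 2)) after simplifying.
Take A(k)=1/3, B(k)=1, C(k)=k**3 - 9*k**2/4 - k/2 + 1/2.
Need (1/3)·f(k+1) − (1)·f(k) = k**3 - 9*k**2/4 - k/2 + 1/2.
d = 3 from the (0,0,3) case.
A polynomial solution: f(k) = -3*(4*k**3 - 3*k**2 + k + 3)/8.
Certificate R = B(k−1)f/C = -3*(4*k**3 - 3*k**2 + k + 3)/(2*(4*k**3 - 9*k**2 - 2*k + 2)) gives s_k = (4*k**3 - 3*k**2 + k + 3)/3**k.
Verify: 2*(-4*k**3 + 9*k**2 + 2*k - 2)/(3*3**k) matches t_k.

s_k = 3^{- k} \left(4 k^{3} - 3 k^{2} + k + 3\right)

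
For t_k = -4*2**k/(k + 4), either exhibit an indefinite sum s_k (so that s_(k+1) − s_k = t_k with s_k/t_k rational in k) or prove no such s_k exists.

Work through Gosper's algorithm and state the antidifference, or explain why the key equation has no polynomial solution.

no hypergeometric antidifference exists

t_(k+1)/t_k = 2*(k + 4)/(k + 5).
Take A(k)=2*k + 8, B(k)=k + 5, C(k)=1.
Solve (2*k + 8)·f(k+1) − (k + 4)·f(k) = 1.
deg f ≤ -1 (via 1,1,0).
Negative degree bound (-1): no f exists, t_k not Gosper-summable.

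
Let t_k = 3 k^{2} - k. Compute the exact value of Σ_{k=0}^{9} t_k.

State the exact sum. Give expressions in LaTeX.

Σ = 810

Compute t_(k+1)/t_k: get (-k + 3*(k + 1)**2 - 1)/(k*(3*k - 1)).
Gosper form: A/B · C(k+1)/C(k) with A=1, B=1, C=k**2 - k/3.
Set up (1)·f(k+1) − (1)·f(k) − (k**2 - k/3) = 0.
Bound: deg f ≤ 3.
Match coefficients ⇒ f(k) = k*(k - 1)**2/3.
So s_k = (B(k−1)f/C)·t_k = ((k - 1)**2/(3*k - 1))·t_k = k*(k**2 - 2*k + 1).
s_(k+1) − s_k = k*(3*k - 1) = t_k.
Telescoping: Σ = s_(10) − s_(0) = 810 − (0) = 810.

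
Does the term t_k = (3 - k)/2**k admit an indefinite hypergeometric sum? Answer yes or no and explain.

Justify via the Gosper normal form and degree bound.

The ratio is (k - 2)/(2*(k - 3)).
Factor: A=1/2; B=1; C=k - 3.
Key eq: (1/2)·f(k+1) = (1)·f(k) + (k - 3).
From deg A=0, deg B=0, deg C=1: d=1.
Solve for f: f(k) = -2*(k - 2) (degree 1 ≤ 1).
So s_k = (B(k−1)f/C)·t_k = (-2*(k - 2)/(k - 3))·t_k = 2**(1 - k)*(k - 2).
Verify: (3 - k)/2**k matches t_k.

Yes. s_k = 2**(1 - k)*(k - 2).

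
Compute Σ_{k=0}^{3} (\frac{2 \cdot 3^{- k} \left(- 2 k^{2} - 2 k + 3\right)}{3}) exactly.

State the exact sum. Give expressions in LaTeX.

Σ = 16/27

Ratio r(k) = (2*k**2 + 6*k + 1)/(3*(2*k**2 + 2*k - 3)).
A = 1/3, B = 1, C = k**2 + k - 3/2.
Set up (1/3)·f(k+1) − (1)·f(k) − (k**2 + k - 3/2) = 0.
From deg A=0, deg B=0, deg C=2: d=2.
Coefficient equations give f(k) = -3*k*(k + 2)/2.
R(k) = B(k−1)·f(k)/C(k) = -3*k*(k + 2)/(2*k**2 + 2*k - 3); s_k = R·t_k = 2*k*(k + 2)/3**k.
Check: Δs_k = 2*(-2*k**2 - 2*k + 3)/(3*3**k). ✓
Σ_(k=0)^(3) t_k = s_(4) − s_(0) = 16/27 − (0) = 16/27.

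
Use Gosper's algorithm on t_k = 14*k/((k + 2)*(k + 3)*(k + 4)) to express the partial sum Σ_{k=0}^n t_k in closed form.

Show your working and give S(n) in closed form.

The ratio is (k + 1)*(k + 2)/(k*(k + 5)).
So A=k + 2 and B=k + 5, with C=k.
Set up (k + 2)·f(k+1) − (k + 4)·f(k) − (k) = 0.
From deg A=1, deg B=1, deg C=1: d=2.
A polynomial solution: f(k) = k*(k - 1)/6.
R(k) = B(k−1)·f(k)/C(k) = (k - 1)*(k + 4)/6; s_k = R·t_k = 7*k*(k - 1)/(3*(k + 2)*(k + 3)).
Check: Δs_k = 14*k/(k**3 + 9*k**2 + 26*k + 24). ✓
s_(n+1) = 7*n*(n + 1)/(3*(n**2 + 7*n + 12)) and s_(0) = 0, so S(n) = 7*n*(n + 1)/(3*(n**2 + 7*n + 12)).

S(n) = 7*n*(n + 1)/(3*(n**2 + 7*n + 12))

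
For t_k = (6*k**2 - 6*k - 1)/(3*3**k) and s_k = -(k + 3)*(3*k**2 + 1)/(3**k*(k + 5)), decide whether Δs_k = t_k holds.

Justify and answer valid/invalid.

s_(k+1) = -(k + 4)*(3*(k + 1)**2 + 1)/(3*3**k*(k + 6))
s_(k+1) − s_k = (6*k**4 + 48*k**3 + 47*k**2 - 129*k - 26)/(3*3**k*(k**2 + 11*k + 30))
(s_(k+1) − s_k) − t_k = 2*(-6*k**3 - 33*k**2 + 31*k + 2)/(3*3**k*(k**2 + 11*k + 30))

Invalid: residual 2*(-6*k**3 - 33*k**2 + 31*k + 2)/(3*3**k*(k**2 + 11*k + 30)) ≠ 0.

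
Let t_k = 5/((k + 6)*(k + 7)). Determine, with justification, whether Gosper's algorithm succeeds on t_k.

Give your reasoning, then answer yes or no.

Ratio r(k) = (k + 6)/(k + 8).
So A=k + 6 and B=k + 8, with C=1.
Solve (k + 6)·f(k+1) − (k + 7)·f(k) = 1.
d = 1 from the (1,1,0) case.
Match coefficients ⇒ f(k) = k/6.
Certificate R = B(k−1)f/C = k*(k + 7)/6 gives s_k = 5*k/(6*(k + 6)).
Check: Δs_k = 5/(k**2 + 13*k + 42). ✓

Yes. s_k = 5*k/(6*(k + 6)).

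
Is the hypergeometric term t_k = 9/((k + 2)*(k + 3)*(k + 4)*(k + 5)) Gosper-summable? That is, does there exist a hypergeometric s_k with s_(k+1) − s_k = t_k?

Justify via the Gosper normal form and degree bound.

Yes. s_k = k*(k**2 + 9*k + 26)/(8*(k + 2)*(k + 3)*(k + 4)).

Step 1: r(k) = (k + 2)/(k + 6).
So A=k + 2 and B=k + 6, with C=1.
Need (k + 2)·f(k+1) − (k + 5)·f(k) = 1.
Bound: deg f ≤ 3.
Solving with deg f ≤ 3: f(k) = k*(k**2 + 9*k + 26)/72.
Certificate R = B(k−1)f/C = k*(k + 5)*(k**2 + 9*k + 26)/72 gives s_k = k*(k**2 + 9*k + 26)/(8*(k + 2)*(k + 3)*(k + 4)).
s_(k+1) − s_k = 9/(k**4 + 14*k**3 + 71*k**2 + 154*k + 120) = t_k.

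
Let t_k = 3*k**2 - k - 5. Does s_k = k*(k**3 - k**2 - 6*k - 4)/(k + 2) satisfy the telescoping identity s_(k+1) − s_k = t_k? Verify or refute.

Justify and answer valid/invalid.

s_(k+1) = (k**4 + 3*k**3 - 3*k**2 - 15*k - 10)/(k + 3)
s_(k+1) − s_k = (3*k**4 + 12*k**3 + k**2 - 28*k - 20)/(k**2 + 5*k + 6)
(s_(k+1) − s_k) − t_k = (-2*k**3 - 7*k**2 + 3*k + 10)/(k**2 + 5*k + 6)

Invalid: residual (-2*k**3 - 7*k**2 + 3*k + 10)/(k**2 + 5*k + 6) ≠ 0.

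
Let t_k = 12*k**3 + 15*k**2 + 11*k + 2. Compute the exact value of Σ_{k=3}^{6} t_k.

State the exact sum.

Σ = 6680

Step 1: r(k) = (12*k**3 + 51*k**2 + 77*k + 40)/(12*k**3 + 15*k**2 + 11*k + 2).
Take A(k)=1, B(k)=1, C(k)=k**3 + 5*k**2/4 + 11*k/12 + 1/6.
Solve (1)·f(k+1) − (1)·f(k) = k**3 + 5*k**2/4 + 11*k/12 + 1/6.
Bound: deg f ≤ 4.
Coefficient equations give f(k) = k*(3*k**3 - k**2 + k - 1)/12.
R(k) = B(k−1)·f(k)/C(k) = k*(3*k**3 - k**2 + k - 1)/((4*k + 1)*(3*k**2 + 3*k + 2)); s_k = R·t_k = k*(3*k**3 - k**2 + k - 1).
Check: Δs_k = 12*k**3 + 15*k**2 + 11*k + 2. ✓
Evaluate s at k=7 and k=3: 6902 and 222; difference 6680.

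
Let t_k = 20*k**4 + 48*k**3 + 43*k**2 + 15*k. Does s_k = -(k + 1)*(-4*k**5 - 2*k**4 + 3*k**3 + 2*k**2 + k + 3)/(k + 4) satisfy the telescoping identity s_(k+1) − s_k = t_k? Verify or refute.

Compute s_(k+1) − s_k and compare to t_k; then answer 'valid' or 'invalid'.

Invalid: residual 3*(-16*k**5 - 126*k**4 - 238*k**3 - 189*k**2 - 61*k - 3)/(k**2 + 9*k + 20) ≠ 0.

s_(k+1) = (4*k**6 + 30*k**5 + 89*k**4 + 131*k**3 + 96*k**2 + 25*k - 6)/(k + 5)
s_(k+1) − s_k = (20*k**6 + 180*k**5 + 497*k**4 + 648*k**3 + 428*k**2 + 117*k - 9)/(k**2 + 9*k + 20)
(s_(k+1) − s_k) − t_k = 3*(-16*k**5 - 126*k**4 - 238*k**3 - 189*k**2 - 61*k - 3)/(k**2 + 9*k + 20)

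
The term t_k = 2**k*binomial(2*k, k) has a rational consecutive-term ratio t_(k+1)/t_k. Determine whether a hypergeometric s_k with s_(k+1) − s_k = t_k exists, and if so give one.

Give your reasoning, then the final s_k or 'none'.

t_(k+1)/t_k = 4*(2*k + 1)/(k + 1).
Factor: A=8*k + 4; B=k + 1; C=1.
f must satisfy (8*k + 4)·f(k+1) − (k)·f(k) = 1.
Bound: deg f ≤ -1.
Negative degree bound (-1): no f exists, t_k not Gosper-summable.

not Gosper-summable; s_k does not exist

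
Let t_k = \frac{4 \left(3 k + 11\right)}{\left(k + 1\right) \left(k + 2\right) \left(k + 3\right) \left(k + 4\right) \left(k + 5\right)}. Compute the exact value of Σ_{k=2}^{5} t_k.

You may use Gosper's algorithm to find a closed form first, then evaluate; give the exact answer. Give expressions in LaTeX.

Σ = 61/1260

Step 1: r(k) = (k + 1)*(3*k + 14)/((k + 6)*(3*k + 11)).
Take A(k)=k + 1, B(k)=k + 6, C(k)=k + 11/3.
Key eq: (k + 1)·f(k+1) = (k + 5)·f(k) + (k + 11/3).
From deg A=1, deg B=1, deg C=1: d=4.
Coefficient equations give f(k) = k*(k + 3)*(k**2 + 7*k + 14)/24.
Get s_k = R·t_k = k*(k**2 + 7*k + 14)/(2*(k**3 + 7*k**2 + 14*k + 8)) with R(k) = B(k−1)f(k)/C(k) = k*(k + 3)*(k + 5)*(k**2 + 7*k + 14)/(8*(3*k + 11)).
Check: Δs_k = 4*(3*k + 11)/(k**5 + 15*k**4 + 85*k**3 + 225*k**2 + 274*k + 120). ✓
Σ_(k=2)^(5) t_k = s_(6) − s_(2) = 69/140 − (4/9) = 61/1260.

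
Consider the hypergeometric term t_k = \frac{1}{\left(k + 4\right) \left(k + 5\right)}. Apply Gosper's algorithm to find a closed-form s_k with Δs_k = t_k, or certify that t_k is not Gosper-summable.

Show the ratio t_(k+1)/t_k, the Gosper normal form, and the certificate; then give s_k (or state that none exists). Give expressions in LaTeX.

The ratio is (k + 4)/(k + 6).
Factor: A=k + 4; B=k + 6; C=1.
f must satisfy (k + 4)·f(k+1) − (k + 5)·f(k) = 1.
Degrees (1,1,0) ⇒ d ≤ 1.
Solving with deg f ≤ 1: f(k) = k/4.
Get s_k = R·t_k = k/(4*(k + 4)) with R(k) = B(k−1)f(k)/C(k) = k*(k + 5)/4.
Check: Δs_k = 1/(k**2 + 9*k + 20). ✓

s_k = \frac{k}{4 \left(k + 4\right)}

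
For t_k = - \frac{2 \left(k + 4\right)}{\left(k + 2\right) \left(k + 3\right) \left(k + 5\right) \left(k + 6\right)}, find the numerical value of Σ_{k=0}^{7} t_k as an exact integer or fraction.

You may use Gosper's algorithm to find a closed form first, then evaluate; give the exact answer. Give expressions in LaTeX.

Σ = -6/65

Ratio r(k) = (k + 2)*(k + 5)**2/((k + 4)**2*(k + 7)).
Normal form (A,B,C) = (k + 2, k + 7, k**2 + 8*k + 16).
Key eq: (k + 2)·f(k+1) = (k + 6)·f(k) + (k**2 + 8*k + 16).
Degrees (1,1,2) ⇒ d ≤ 4.
Solve for f: f(k) = k*(k + 3)*(k + 4)*(k + 7)/20 (degree 4 ≤ 4).
Get s_k = R·t_k = k*(-k - 7)/(10*(k**2 + 7*k + 10)) with R(k) = B(k−1)f(k)/C(k) = k*(k + 3)*(k + 6)*(k + 7)/(20*(k + 4)).
s_(k+1) − s_k = 2*(-k - 4)/(k**4 + 16*k**3 + 91*k**2 + 216*k + 180) = t_k.
Evaluate s at k=8 and k=0: -6/65 and 0; difference -6/65.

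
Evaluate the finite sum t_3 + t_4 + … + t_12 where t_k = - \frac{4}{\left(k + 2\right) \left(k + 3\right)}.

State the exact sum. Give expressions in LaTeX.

r(k) = (k + 2)/(k + 4) after simplifying.
Factor: A=k + 2; B=k + 4; C=1.
Key eq: (k + 2)·f(k+1) = (k + 3)·f(k) + (1).
Degrees (1,1,0) ⇒ d ≤ 1.
Solving with deg f ≤ 1: f(k) = k/2.
So s_k = (B(k−1)f/C)·t_k = (k*(k + 3)/2)·t_k = -2*k/(k + 2).
Check: Δs_k = -4/(k**2 + 5*k + 6). ✓
Evaluate s at k=13 and k=3: -26/15 and -6/5; difference -8/15.

Σ = -8/15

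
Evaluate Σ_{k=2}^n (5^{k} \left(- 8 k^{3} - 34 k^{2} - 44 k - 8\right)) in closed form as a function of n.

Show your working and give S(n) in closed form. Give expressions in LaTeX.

Ratio r(k) = 5*(4*k**3 + 29*k**2 + 68*k + 47)/(4*k**3 + 17*k**2 + 22*k + 4).
Factor: A=5; B=1; C=k**3 + 17*k**2/4 + 11*k/2 + 1.
Need (5)·f(k+1) − (1)·f(k) = k**3 + 17*k**2/4 + 11*k/2 + 1.
deg f ≤ 3 (via 0,0,3).
Match coefficients ⇒ f(k) = (2*k**3 + k**2 + k - 3)/8.
Then R = B(k−1)f/C = (2*k**3 + k**2 + k - 3)/(2*(4*k**3 + 17*k**2 + 22*k + 4)), so s_k = R(k)·t_k = 5**k*(-2*k**3 - k**2 - k + 3).
Check: Δs_k = 5**k*(-8*k**3 - 34*k**2 - 44*k - 8). ✓
Σ_(k=2)^n t_k = s_(n+1) − s_(2) = (5**(n + 1)*(-2*n**3 - 7*n**2 - 9*n - 1)) − (-475), i.e. -10*5**n*n**3 - 35*5**n*n**2 - 45*5**n*n - 5*5**n + 475.

S(n) = - 10 \cdot 5^{n} n^{3} - 35 \cdot 5^{n} n^{2} - 45 \cdot 5^{n} n - 5 \cdot 5^{n} + 475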